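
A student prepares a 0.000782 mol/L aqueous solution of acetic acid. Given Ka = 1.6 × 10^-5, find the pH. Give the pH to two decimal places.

pH = 3.98

CH3COOH ⇌ CH3COO- + H+
Ka = [H+]²/(0.000782 − [H+]) = 1.6 × 10^-5
The 5% rule fails; solving [H+]² + Ka·[H+] − Ka·C₀ = 0 exactly:
[H+] = [−1.6e-05 + √(1.6e-05² + 5e-08)]/2 = 1.04 × 10^-4 M
pH = −log[H+] = −log(1.04 × 10^-4) = 3.98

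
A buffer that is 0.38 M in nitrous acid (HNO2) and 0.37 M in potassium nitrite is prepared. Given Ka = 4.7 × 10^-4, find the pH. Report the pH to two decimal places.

pKa = −log(4.7 × 10^-4) = 3.328
Henderson–Hasselbalch: pH = pKa + log([NO2-]/[HNO2]) = 3.328 + log(0.37/0.38)
pH = 3.328 + (-0.012) = 3.32

pH = 3.32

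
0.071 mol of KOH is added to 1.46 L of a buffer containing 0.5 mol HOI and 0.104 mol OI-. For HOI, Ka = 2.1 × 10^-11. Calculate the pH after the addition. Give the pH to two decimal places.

pH = 10.29

After neutralization: n(HOI) = 0.429 mol, n(OI-) = 0.175 mol.
pKa = −log(2.1 × 10^-11) = 10.678
Henderson–Hasselbalch with mole ratio 0.175/0.429: pH = 10.678 + (-0.389)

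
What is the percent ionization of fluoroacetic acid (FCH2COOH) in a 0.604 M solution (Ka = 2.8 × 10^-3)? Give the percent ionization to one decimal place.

6.6%

FCH2COOH ⇌ FCH2COO- + H+; let x = [H+] at equilibrium.
Solve x² + 0.0028x − 0.00169 = 0 → x = 3.97 × 10^-2 M
% ionization = x/C₀ × 100% = 3.97 × 10^-2/0.604 × 100% = 6.6%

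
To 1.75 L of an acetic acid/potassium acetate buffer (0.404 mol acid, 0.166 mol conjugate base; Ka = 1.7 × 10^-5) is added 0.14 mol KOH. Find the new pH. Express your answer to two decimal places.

OH- converts CH3COOH to CH3COO-: CH3COOH → 0.264 mol, CH3COO- → 0.306 mol.
pKa = −log(1.7 × 10^-5) = 4.770
pH = pKa + log(n_CH3COO-/n_CH3COOH) = 4.770 + log(0.306/0.264) = 4.770 + (+0.064)

pH = 4.83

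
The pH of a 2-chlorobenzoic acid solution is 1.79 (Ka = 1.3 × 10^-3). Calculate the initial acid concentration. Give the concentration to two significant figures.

[H+] = 10^(-1.79) = 1.62 × 10^-2 M = x
Ka = x²/(C₀ − x) ⇒ C₀ = x + x²/Ka
C₀ = 1.62 × 10^-2 + (1.62 × 10^-2)²/(1.3 × 10^-3) = 2.18 × 10^-1 M

C₀ = 2.2 × 10^-1 M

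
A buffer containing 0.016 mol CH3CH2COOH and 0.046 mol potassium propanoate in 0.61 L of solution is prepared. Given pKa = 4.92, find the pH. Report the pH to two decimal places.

Henderson–Hasselbalch: pH = pKa + log([CH3CH2COO-]/[CH3CH2COOH]) = 4.92 + log(0.046/0.016)
pH = 4.92 + (+0.459) = 5.38

pH = 5.38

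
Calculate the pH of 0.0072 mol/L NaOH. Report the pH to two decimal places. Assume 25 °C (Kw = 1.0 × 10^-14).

pH = 11.86

NaOH is a strong base; [OH-] = 0.0072 M.
pOH = -log(0.0072) = 2.14
pH = 14.00 - 2.14 = 11.86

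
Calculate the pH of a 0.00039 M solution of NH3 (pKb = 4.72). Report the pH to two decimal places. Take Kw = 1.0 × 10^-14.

pH = 9.89

NH3 + H2O ⇌ NH4+ + OH-
Kb = 10^(−4.72) = 1.91 × 10^-5
Kb = [OH-]²/(0.00039 − [OH-]) = 1.91 × 10^-5
Here C₀/Kb ≈ 20.4, so the small-[OH-] approximation fails. Use the quadratic:
[OH-] = (−Kb + √(Kb² + 4·Kb·C₀))/2 = 7.73 × 10^-5 M
pOH = −log(7.73 × 10^-5) = 4.11; pH = 14.00 − 4.11 = 9.89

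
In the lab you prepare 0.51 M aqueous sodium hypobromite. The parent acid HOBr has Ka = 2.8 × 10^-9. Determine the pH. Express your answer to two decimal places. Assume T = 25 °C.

pH = 11.13

OBr- is the conjugate base of the weak acid HOBr.
Kb = Kw/Ka = 1.0×10^-14 / 2.8 × 10^-9 = 3.57 × 10^-6
From the ICE table, Kb = [OH-]²/(0.51 − [OH-]) = 3.57 × 10^-6.
Since Kb ≪ C₀, [OH-] ≈ √(Kb·C₀) = 1.35 × 10^-3 M.
pOH = 2.87, so pH = 14.00 − pOH = 11.13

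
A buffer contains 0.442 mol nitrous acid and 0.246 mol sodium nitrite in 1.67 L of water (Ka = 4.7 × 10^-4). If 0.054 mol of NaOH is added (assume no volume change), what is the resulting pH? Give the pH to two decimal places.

pH = 3.22

OH- converts HNO2 to NO2-: HNO2 → 0.388 mol, NO2- → 0.3 mol.
pKa = −log(4.7 × 10^-4) = 3.328
pH = pKa + log(n_NO2-/n_HNO2) = 3.328 + log(0.3/0.388) = 3.328 + (-0.112)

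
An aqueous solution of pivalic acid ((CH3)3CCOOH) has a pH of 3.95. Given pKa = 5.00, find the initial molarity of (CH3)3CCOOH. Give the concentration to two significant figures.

[H+] = 10^(-3.95) = 1.12 × 10^-4 M = x
Ka = 10^(−5.00) = 1.00 × 10^-5
Ka = x²/(C₀ − x) ⇒ C₀ = x + x²/Ka
C₀ = 1.12 × 10^-4 + (1.12 × 10^-4)²/(1.00 × 10^-5) = 1.37 × 10^-3 M

C₀ = 1.4 × 10^-3 M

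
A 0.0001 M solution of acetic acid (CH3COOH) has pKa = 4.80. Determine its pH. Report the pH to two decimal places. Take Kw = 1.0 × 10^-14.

pH = 4.49

CH3COOH ⇌ CH3COO- + H+
Ka = 10^(−4.80) = 1.58 × 10^-5
Ka = x²/(0.0001 − x) = 1.58 × 10^-5
Here C₀/Ka ≈ 6.33, so the small-x approximation fails. Use the quadratic:
x = [−1.58e-05 + √(1.58e-05² + 6.32e-09)]/2 = 3.26 × 10^-5 M
pH = −log(3.26 × 10^-5) = 4.49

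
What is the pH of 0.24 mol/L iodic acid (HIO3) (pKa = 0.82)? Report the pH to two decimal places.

pH = 0.89

HIO3 ⇌ IO3- + H+
Ka = 10^(−0.82) = 1.51 × 10^-1
Ka = [H+]²/(0.24 − [H+]) = 1.51 × 10^-1
The 5% rule fails; solving [H+]² + Ka·[H+] − Ka·C₀ = 0 exactly:
[H+] = [−0.151 + √(0.151² + 0.145)]/2 = 1.29 × 10^-1 M
pH = −log(1.29 × 10^-1) = 0.89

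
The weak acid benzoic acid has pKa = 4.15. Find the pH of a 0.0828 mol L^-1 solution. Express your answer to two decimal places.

pH = 2.62

C6H5COOH ⇌ C6H5COO- + H+
Ka = 10^(−4.15) = 7.08 × 10^-5
Ka = [H+]²/(0.0828 − [H+]) = 7.08 × 10^-5
Neglecting [H+] in the denominator: [H+] = √(7.08 × 10^-5 × 0.0828) = 2.42 × 10^-3 M
pH = −log(2.42 × 10^-3) = 2.62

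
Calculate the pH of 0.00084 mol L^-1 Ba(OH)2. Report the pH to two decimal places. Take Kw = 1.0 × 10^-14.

Ba(OH)2 is a strong base (each formula unit releases 2 OH-); [OH-] = 0.00168 M.
pOH = -log(0.00168) = 2.77
pH = 14.00 - 2.77 = 11.23

pH = 11.23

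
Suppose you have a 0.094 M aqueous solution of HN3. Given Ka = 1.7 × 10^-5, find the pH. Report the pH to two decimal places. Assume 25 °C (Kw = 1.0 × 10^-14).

HN3 ⇌ N3- + H+
From the ICE table, Ka = x²/(0.094 − x) = 1.7 × 10^-5.
Since Ka ≪ C₀, x ≈ √(Ka·C₀) = 1.26 × 10^-3 M.
pH = −log[H+] = −log(1.26 × 10^-3) = 2.90

pH = 2.90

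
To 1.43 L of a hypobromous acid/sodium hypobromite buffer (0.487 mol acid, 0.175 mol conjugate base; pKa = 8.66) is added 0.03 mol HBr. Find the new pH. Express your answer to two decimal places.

After neutralization: n(HOBr) = 0.517 mol, n(OBr-) = 0.145 mol.
pH = pKa + log(n_OBr-/n_HOBr) = 8.66 + log(0.145/0.517) = 8.66 + (-0.552)

pH = 8.11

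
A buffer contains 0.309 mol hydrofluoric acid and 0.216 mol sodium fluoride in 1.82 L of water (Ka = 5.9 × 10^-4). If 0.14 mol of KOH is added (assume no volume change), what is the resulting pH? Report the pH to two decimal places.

After neutralization: n(HF) = 0.169 mol, n(F-) = 0.356 mol.
pKa = −log(5.9 × 10^-4) = 3.229
Henderson–Hasselbalch with mole ratio 0.356/0.169: pH = 3.229 + (+0.324)

pH = 3.55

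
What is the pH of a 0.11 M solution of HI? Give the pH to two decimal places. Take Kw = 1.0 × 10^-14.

pH = 0.96

HI is a strong acid and dissociates completely, so [H+] = 0.11 M.
pH = -log(0.11) = 0.96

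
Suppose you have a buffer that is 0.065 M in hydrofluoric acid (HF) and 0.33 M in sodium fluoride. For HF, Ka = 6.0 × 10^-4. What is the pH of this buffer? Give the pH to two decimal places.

pKa = −log(6.0 × 10^-4) = 3.222
pH = pKa + log([A⁻]/[HA]) = 3.222 + log(0.33/0.065)
pH = 3.222 + (+0.706) = 3.93

pH = 3.93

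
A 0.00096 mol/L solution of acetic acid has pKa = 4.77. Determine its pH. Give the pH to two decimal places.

pH = 3.92

CH3COOH ⇌ CH3COO- + H+
Ka = 10^(−4.77) = 1.70 × 10^-5
From the ICE table, Ka = x²/(0.00096 − x) = 1.70 × 10^-5.
Here C₀/Ka ≈ 56.5, so the small-x approximation fails. Use the quadratic:
x = [−1.7e-05 + √(1.7e-05² + 6.53e-08)]/2 = 1.20 × 10^-4 M
pH = −log[H+] = −log(1.20 × 10^-4) = 3.92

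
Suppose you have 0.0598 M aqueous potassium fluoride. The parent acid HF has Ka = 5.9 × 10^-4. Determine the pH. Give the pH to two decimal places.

pH = 8.00

F- is the conjugate base of the weak acid HF.
Kb = Kw/Ka = 1.0×10^-14 / 5.9 × 10^-4 = 1.69 × 10^-11
Let x = [OH-] at equilibrium. Kb = x²/(0.0598 − x).
Neglecting x in the denominator: x = √(1.69 × 10^-11 × 0.0598) = 1.01 × 10^-6 M
pOH = 6.00, so pH = 14.00 − pOH = 8.00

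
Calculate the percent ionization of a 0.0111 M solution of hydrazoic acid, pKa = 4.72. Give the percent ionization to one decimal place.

HN3 ⇌ N3- + H+; let x = [H+] at equilibrium.
Ka = 10^(−4.72) = 1.91 × 10^-5
x ≈ √(Ka·C₀) = √(1.91 × 10^-5 × 0.0111) = 4.60 × 10^-4 M
Fraction ionized = 4.60 × 10^-4 / 0.0111 = 0.0414 → 4.1%

4.1%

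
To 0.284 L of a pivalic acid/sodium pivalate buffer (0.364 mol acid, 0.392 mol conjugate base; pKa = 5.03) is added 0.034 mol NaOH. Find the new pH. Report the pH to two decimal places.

pH = 5.14

OH- converts (CH3)3CCOOH to (CH3)3CCOO-: (CH3)3CCOOH → 0.33 mol, (CH3)3CCOO- → 0.426 mol.
pH = pKa + log([A⁻]/[HA]) = 5.03 + log(0.426/0.33) = 5.03 +0.111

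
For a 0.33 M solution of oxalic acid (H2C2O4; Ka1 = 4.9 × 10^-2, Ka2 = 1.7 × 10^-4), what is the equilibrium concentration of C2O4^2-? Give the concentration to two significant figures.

First ionization gives [H+] ≈ [HC2O4-] = 1.05 × 10^-1 M.
Second step: Ka2 = [H+][C2O4^2-]/[HC2O4-] ≈ [C2O4^2-] (since [H+] ≈ [HC2O4-]).
So [C2O4^2-] ≈ Ka2.

1.7 × 10^-4 M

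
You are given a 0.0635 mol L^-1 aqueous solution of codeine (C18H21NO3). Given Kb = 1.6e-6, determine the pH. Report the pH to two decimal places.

pH = 10.50

C18H21NO3 + H2O ⇌ C18H22NO3+ + OH-
Kb = x²/(0.0635 − x) = 1.6 × 10^-6
Neglecting x in the denominator: x = √(1.6 × 10^-6 × 0.0635) = 3.19 × 10^-4 M
Check: 0.5% ionized — well under 5%, approximation valid.
pOH = 3.50, so pH = 14.00 − pOH = 10.50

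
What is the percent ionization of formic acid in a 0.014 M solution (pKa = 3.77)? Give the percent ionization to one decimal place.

10.4%

HCOOH ⇌ HCOO- + H+; let x = [H+] at equilibrium.
Ka = 10^(−3.77) = 1.70 × 10^-4
Solve x² + 0.00017x − 2.38e-06 = 0 → x = 1.46 × 10^-3 M
Fraction ionized = 1.46 × 10^-3 / 0.014 = 0.1043 → 10.4%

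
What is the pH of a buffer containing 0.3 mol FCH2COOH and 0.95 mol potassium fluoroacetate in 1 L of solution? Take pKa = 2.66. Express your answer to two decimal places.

pH = pKa + log([A⁻]/[HA]) = 2.66 + log(0.95/0.3)
pH = 2.66 + (+0.501) = 3.16

pH = 3.16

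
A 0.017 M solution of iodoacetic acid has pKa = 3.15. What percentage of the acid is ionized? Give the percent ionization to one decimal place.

ICH2COOH ⇌ ICH2COO- + H+; let x = [H+] at equilibrium.
Ka = 10^(−3.15) = 7.08 × 10^-4
Ka = x²/(C₀ − x); solving the quadratic gives x = 3.13 × 10^-3 M.
% ionization = x/C₀ × 100% = 3.13 × 10^-3/0.017 × 100% = 18.4%

18.4%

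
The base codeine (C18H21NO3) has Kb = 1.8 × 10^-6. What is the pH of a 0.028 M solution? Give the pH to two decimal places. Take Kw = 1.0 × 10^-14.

pH = 10.35

C18H21NO3 + H2O ⇌ C18H22NO3+ + OH-
Kb = [OH-]²/(0.028 − [OH-]) = 1.8 × 10^-6
Since Kb ≪ C₀, [OH-] ≈ √(Kb·C₀) = 2.24 × 10^-4 M.
([OH-]/C₀ = 0.8% < 5%, so the approximation holds.)
pOH = 3.65, so pH = 14.00 − pOH = 10.35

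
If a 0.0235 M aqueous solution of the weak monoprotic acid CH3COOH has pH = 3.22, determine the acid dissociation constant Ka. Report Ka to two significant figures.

[H+] = 10^(-3.22) = 6.03 × 10^-4 M
At equilibrium [HA] = 0.0235 − 6.03 × 10^-4 = 2.29 × 10^-2 M
Ka = [H+][A-]/[HA] = (6.03 × 10^-4)² / 2.29 × 10^-2 = 1.6 × 10^-5

Ka = 1.6 × 10^-5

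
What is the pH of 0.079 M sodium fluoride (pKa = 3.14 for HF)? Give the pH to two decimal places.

F- is the conjugate base of the weak acid HF.
Ka = 10^(−3.14) = 7.24 × 10^-4
Kb = Kw/Ka = 1.0×10^-14 / 7.24 × 10^-4 = 1.38 × 10^-11
Kb = [OH-]²/(0.079 − [OH-]) = 1.38 × 10^-11
Neglecting [OH-] in the denominator: [OH-] = √(1.38 × 10^-11 × 0.079) = 1.04 × 10^-6 M
Check: 0.0013% ionized — well under 5%, approximation valid.
pOH = 5.98, so pH = 14.00 − pOH = 8.02

pH = 8.02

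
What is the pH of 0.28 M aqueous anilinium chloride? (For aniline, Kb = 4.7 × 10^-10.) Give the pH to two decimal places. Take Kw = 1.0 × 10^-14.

pH = 2.61

C6H5NH3+ is the conjugate acid of the weak base C6H5NH2.
Ka = Kw/Kb = 1.0×10^-14 / 4.7 × 10^-10 = 2.13 × 10^-5
From the ICE table, Ka = [H+]²/(0.28 − [H+]) = 2.13 × 10^-5.
Since Ka ≪ C₀, [H+] ≈ √(Ka·C₀) = 2.44 × 10^-3 M.
Check: 0.87% ionized — well under 5%, approximation valid.
pH = −log[H+] = −log(2.44 × 10^-3) = 2.61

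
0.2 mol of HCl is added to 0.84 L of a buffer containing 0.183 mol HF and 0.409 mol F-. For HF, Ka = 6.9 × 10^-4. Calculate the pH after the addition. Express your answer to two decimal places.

pH = 2.90

Added H+ converts F- to HF: HF → 0.383 mol, F- → 0.209 mol.
pKa = −log(6.9 × 10^-4) = 3.161
Henderson–Hasselbalch with mole ratio 0.209/0.383: pH = 3.161 + (-0.263)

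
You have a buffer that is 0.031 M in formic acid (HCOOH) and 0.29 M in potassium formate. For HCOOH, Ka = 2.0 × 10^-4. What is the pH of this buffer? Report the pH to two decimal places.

pH = 4.67

pKa = −log(2.0 × 10^-4) = 3.699
Using pH = pKa + log([base]/[acid]) with [base]/[acid] = 0.29/0.031:
pH = 3.699 + (+0.971) = 4.67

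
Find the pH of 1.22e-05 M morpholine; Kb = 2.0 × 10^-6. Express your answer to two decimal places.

C4H8ONH + H2O ⇌ C4H8ONH2+ + OH-
Kb = [OH-]²/(1.22e-05 − [OH-]) = 2.0 × 10^-6
Here C₀/Kb ≈ 6.1, so the small-[OH-] approximation fails. Use the quadratic:
[OH-] = [−2e-06 + √(2e-06² + 9.76e-11)]/2 = 4.04 × 10^-6 M
pOH = 5.39, so pH = 14.00 − pOH = 8.61

pH = 8.61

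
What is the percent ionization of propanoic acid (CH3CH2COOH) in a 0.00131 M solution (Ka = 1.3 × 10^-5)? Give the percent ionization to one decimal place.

9.5%

CH3CH2COOH ⇌ CH3CH2COO- + H+; let x = [H+] at equilibrium.
Ka = x²/(C₀ − x); solving the quadratic gives x = 1.24 × 10^-4 M.
% ionization = x/C₀ × 100% = 1.24 × 10^-4/0.00131 × 100% = 9.5%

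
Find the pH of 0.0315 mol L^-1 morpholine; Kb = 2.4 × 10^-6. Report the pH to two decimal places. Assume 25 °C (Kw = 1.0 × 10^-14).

pH = 10.44

C4H8ONH + H2O ⇌ C4H8ONH2+ + OH-
Kb = x²/(0.0315 − x) = 2.4 × 10^-6
Since Kb ≪ C₀, x ≈ √(Kb·C₀) = 2.75 × 10^-4 M.
Check: 0.87% ionized — well under 5%, approximation valid.
pOH = −log(2.75 × 10^-4) = 3.56; pH = 14.00 − 3.56 = 10.44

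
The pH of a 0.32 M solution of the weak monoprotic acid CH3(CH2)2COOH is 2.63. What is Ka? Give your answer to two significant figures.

Ka = 1.7 × 10^-5

[H+] = 10^(-2.63) = 2.34 × 10^-3 M
At equilibrium [HA] = 0.32 − 2.34 × 10^-3 = 3.18 × 10^-1 M
Ka = [H+][A-]/[HA] = (2.34 × 10^-3)² / 3.18 × 10^-1 = 1.7 × 10^-5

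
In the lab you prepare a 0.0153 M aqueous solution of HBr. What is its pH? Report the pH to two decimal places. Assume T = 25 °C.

HBr is a strong acid and dissociates completely, so [H+] = 0.0153 M.
pH = -log(0.0153) = 1.82

pH = 1.82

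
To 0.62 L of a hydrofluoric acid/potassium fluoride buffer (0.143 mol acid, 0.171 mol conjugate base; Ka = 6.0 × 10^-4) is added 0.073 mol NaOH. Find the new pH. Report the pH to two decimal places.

pH = 3.76

OH- converts HF to F-: HF → 0.07 mol, F- → 0.244 mol.
pKa = −log(6.0 × 10^-4) = 3.222
pH = pKa + log(n_F-/n_HF) = 3.222 + log(0.244/0.07) = 3.222 + (+0.542)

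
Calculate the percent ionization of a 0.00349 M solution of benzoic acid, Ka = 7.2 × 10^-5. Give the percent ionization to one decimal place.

13.4%

C6H5COOH ⇌ C6H5COO- + H+; let x = [H+] at equilibrium.
Solve x² + 7.2e-05x − 2.51e-07 = 0 → x = 4.67 × 10^-4 M
Fraction ionized = 4.67 × 10^-4 / 0.00349 = 0.1338 → 13.4%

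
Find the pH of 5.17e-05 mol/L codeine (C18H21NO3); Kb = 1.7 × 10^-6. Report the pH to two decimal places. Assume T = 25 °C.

C18H21NO3 + H2O ⇌ C18H22NO3+ + OH-
Kb = [OH-]²/(5.17e-05 − [OH-]) = 1.7 × 10^-6
[OH-] is not negligible relative to C₀; solve [OH-]² + 1.7e-06·[OH-] − 8.79e-11 = 0.
[OH-] = [−1.7e-06 + √(1.7e-06² + 3.52e-10)]/2 = 8.56 × 10^-6 M
pOH = 5.07, so pH = 14.00 − pOH = 8.93

pH = 8.93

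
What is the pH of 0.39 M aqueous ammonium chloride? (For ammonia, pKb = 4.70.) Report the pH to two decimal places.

pH = 4.85

NH4+ is the conjugate acid of the weak base NH3.
Kb = 10^(−4.70) = 2.00 × 10^-5
Ka = Kw/Kb = 1.0×10^-14 / 2.00 × 10^-5 = 5.00 × 10^-10
From the ICE table, Ka = [H+]²/(0.39 − [H+]) = 5.00 × 10^-10.
Assume [H+] ≪ 0.39: [H+] ≈ √(5.00 × 10^-10 × 0.39) = 1.40 × 10^-5 M
([H+]/C₀ = 0.0036% < 5%, so the approximation holds.)
pH = −log(1.40 × 10^-5) = 4.85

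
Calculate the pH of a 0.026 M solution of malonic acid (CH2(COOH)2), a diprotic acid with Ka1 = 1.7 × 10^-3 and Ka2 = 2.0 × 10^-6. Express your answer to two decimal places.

pH = 2.23

Since Ka1 ≫ Ka2, the first ionization dominates [H+].
Ka1 = x²/(0.026 − x) = 1.7 × 10^-3
Solving the quadratic: x = (−Ka1 + √(Ka1² + 4·Ka1·C₀))/2 = 5.85 × 10^-3 M
pH = −log(5.85 × 10^-3) = 2.23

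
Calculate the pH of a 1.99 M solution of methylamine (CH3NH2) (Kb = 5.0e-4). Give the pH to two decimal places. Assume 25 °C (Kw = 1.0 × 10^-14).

CH3NH2 + H2O ⇌ CH3NH3+ + OH-
From the ICE table, Kb = [OH-]²/(1.99 − [OH-]) = 5.0 × 10^-4.
Neglecting [OH-] in the denominator: [OH-] = √(5.0 × 10^-4 × 1.99) = 3.15 × 10^-2 M
([OH-]/C₀ = 1.6% < 5%, so the approximation holds.)
pOH = 1.50, so pH = 14.00 − pOH = 12.50

pH = 12.50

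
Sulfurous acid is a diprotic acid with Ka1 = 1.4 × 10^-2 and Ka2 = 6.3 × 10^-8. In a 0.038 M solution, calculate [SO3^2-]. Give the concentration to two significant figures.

6.3 × 10^-8 M

First ionization gives [H+] ≈ [HSO3-] = 1.71 × 10^-2 M.
Second step: Ka2 = [H+][SO3^2-]/[HSO3-] ≈ [SO3^2-] (since [H+] ≈ [HSO3-]).
So [SO3^2-] ≈ Ka2.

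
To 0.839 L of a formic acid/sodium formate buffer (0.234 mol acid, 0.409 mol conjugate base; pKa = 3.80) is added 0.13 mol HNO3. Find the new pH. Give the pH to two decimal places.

pH = 3.68

After neutralization: n(HCOOH) = 0.364 mol, n(HCOO-) = 0.279 mol.
pH = pKa + log([A⁻]/[HA]) = 3.80 + log(0.279/0.364) = 3.80 -0.115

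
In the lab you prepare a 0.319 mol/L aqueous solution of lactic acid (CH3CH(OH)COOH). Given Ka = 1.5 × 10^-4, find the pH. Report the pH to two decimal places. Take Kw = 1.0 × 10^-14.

pH = 2.16

CH3CH(OH)COOH ⇌ CH3CH(OH)COO- + H+
Ka = [H+]²/(0.319 − [H+]) = 1.5 × 10^-4
Since Ka ≪ C₀, [H+] ≈ √(Ka·C₀) = 6.92 × 10^-3 M.
([H+]/C₀ = 2.2% < 5%, so the approximation holds.)
pH = −log[H+] = −log(6.92 × 10^-3) = 2.16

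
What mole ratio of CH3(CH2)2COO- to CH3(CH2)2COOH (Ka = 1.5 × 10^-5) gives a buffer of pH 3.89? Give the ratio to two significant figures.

ratio = 0.12

pKa = -log(1.5 × 10^-5) = 4.824
pH = pKa + log(r) ⇒ log(r) = 3.89 − 4.824 = -0.934
r = [CH3(CH2)2COO-]/[CH3(CH2)2COOH] = 10^(-0.934) = 0.116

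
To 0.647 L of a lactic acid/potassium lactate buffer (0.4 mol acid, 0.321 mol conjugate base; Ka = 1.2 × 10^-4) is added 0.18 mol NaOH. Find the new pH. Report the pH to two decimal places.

After neutralization: n(CH3CH(OH)COOH) = 0.22 mol, n(CH3CH(OH)COO-) = 0.501 mol.
pKa = −log(1.2 × 10^-4) = 3.921
pH = pKa + log(n_CH3CH(OH)COO-/n_CH3CH(OH)COOH) = 3.921 + log(0.501/0.22) = 3.921 + (+0.357)

pH = 4.28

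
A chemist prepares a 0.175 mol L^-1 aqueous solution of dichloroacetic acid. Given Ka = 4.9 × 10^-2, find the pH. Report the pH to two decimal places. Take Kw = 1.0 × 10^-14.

pH = 1.15

Cl2CHCOOH ⇌ Cl2CHCOO- + H+
Ka = x²/(0.175 − x) = 4.9 × 10^-2
Here C₀/Ka ≈ 3.57, so the small-x approximation fails. Use the quadratic:
x = [−0.049 + √(0.049² + 0.0343)]/2 = 7.13 × 10^-2 M
pH = −log[H+] = −log(7.13 × 10^-2) = 1.15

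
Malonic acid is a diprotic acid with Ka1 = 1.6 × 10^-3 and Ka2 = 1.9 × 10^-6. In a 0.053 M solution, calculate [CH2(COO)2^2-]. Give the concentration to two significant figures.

1.9 × 10^-6 M

First ionization gives [H+] ≈ [CH2(COOH)COO-] = 8.44 × 10^-3 M.
Second step: Ka2 = [H+][CH2(COO)2^2-]/[CH2(COOH)COO-] ≈ [CH2(COO)2^2-] (since [H+] ≈ [CH2(COOH)COO-]).
So [CH2(COO)2^2-] ≈ Ka2.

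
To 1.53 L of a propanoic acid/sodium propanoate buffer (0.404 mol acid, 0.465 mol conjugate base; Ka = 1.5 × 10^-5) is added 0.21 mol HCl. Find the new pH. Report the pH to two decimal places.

Added H+ converts CH3CH2COO- to CH3CH2COOH: CH3CH2COOH → 0.614 mol, CH3CH2COO- → 0.255 mol.
pKa = −log(1.5 × 10^-5) = 4.824
Henderson–Hasselbalch with mole ratio 0.255/0.614: pH = 4.824 + (-0.382)

pH = 4.44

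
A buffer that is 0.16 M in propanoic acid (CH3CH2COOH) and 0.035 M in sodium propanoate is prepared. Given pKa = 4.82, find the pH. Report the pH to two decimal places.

pH = 4.16

Henderson–Hasselbalch: pH = pKa + log([CH3CH2COO-]/[CH3CH2COOH]) = 4.82 + log(0.035/0.16)
pH = 4.82 + (-0.660) = 4.16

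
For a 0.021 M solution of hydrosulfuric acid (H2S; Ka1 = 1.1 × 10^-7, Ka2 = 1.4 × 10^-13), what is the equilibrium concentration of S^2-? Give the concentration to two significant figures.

1.4 × 10^-13 M

First ionization gives [H+] ≈ [HS-] = 4.81 × 10^-5 M.
Second step: Ka2 = [H+][S^2-]/[HS-] ≈ [S^2-] (since [H+] ≈ [HS-]).
So [S^2-] ≈ Ka2.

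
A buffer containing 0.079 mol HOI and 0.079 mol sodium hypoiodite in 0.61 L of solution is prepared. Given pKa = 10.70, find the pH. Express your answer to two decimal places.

pH = 10.70

Using pH = pKa + log([base]/[acid]) with [base]/[acid] = 0.079/0.079:
pH = 10.70 + (+0.000) = 10.70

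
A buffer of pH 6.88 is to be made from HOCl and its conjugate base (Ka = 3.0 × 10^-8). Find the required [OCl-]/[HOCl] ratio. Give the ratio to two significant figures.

pKa = -log(3.0 × 10^-8) = 7.523
pH = pKa + log(r) ⇒ log(r) = 6.88 − 7.523 = -0.643
r = [OCl-]/[HOCl] = 10^(-0.643) = 0.228

ratio = 0.23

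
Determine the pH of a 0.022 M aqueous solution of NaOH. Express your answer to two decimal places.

pH = 12.34

NaOH is a strong base; [OH-] = 0.022 M.
pOH = -log(0.022) = 1.66
pH = 14.00 - 1.66 = 12.34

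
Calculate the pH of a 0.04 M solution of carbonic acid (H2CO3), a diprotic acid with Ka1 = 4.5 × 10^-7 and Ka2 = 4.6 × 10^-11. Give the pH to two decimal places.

Ka1 ≫ Ka2, so treat the first dissociation as the only significant source of H+.
Ka1 = x²/(0.04 − x) = 4.5 × 10^-7
x ≈ √(4.5 × 10^-7 × 0.04) = 1.34 × 10^-4 M
pH = −log(1.34 × 10^-4) = 3.87

pH = 3.87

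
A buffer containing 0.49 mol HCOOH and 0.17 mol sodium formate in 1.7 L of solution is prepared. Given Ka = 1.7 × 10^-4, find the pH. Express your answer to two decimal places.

pKa = −log(1.7 × 10^-4) = 3.770
Using pH = pKa + log([base]/[acid]) with [base]/[acid] = 0.17/0.49:
pH = 3.770 + (-0.460) = 3.31

pH = 3.31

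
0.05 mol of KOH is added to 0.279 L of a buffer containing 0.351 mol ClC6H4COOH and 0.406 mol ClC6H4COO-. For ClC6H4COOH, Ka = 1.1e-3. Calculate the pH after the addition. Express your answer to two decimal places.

OH- converts ClC6H4COOH to ClC6H4COO-: ClC6H4COOH → 0.301 mol, ClC6H4COO- → 0.456 mol.
pKa = −log(1.1 × 10^-3) = 2.959
pH = pKa + log([A⁻]/[HA]) = 2.959 + log(0.456/0.301) = 2.959 +0.180

pH = 3.14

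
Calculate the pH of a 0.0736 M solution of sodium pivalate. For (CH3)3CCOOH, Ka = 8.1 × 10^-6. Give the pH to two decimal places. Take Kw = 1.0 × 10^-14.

pH = 8.98

(CH3)3CCOO- is the conjugate base of the weak acid (CH3)3CCOOH.
Kb = Kw/Ka = 1.0×10^-14 / 8.1 × 10^-6 = 1.23 × 10^-9
From the ICE table, Kb = [OH-]²/(0.0736 − [OH-]) = 1.23 × 10^-9.
Assume [OH-] ≪ 0.0736: [OH-] ≈ √(1.23 × 10^-9 × 0.0736) = 9.51 × 10^-6 M
([OH-]/C₀ = 0.013% < 5%, so the approximation holds.)
pOH = −log(9.51 × 10^-6) = 5.02; pH = 14.00 − 5.02 = 8.98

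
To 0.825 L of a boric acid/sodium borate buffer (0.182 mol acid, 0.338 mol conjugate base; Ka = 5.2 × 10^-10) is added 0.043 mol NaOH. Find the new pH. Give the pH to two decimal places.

pH = 9.72

OH- converts B(OH)3 to B(OH)4-: B(OH)3 → 0.139 mol, B(OH)4- → 0.381 mol.
pKa = −log(5.2 × 10^-10) = 9.284
Henderson–Hasselbalch with mole ratio 0.381/0.139: pH = 9.284 + (+0.438)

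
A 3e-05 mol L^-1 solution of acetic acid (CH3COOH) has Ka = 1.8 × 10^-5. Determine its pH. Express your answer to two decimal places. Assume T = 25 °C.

pH = 4.80

CH3COOH ⇌ CH3COO- + H+
Ka = [H+]²/(3e-05 − [H+]) = 1.8 × 10^-5
The 5% rule fails; solving [H+]² + Ka·[H+] − Ka·C₀ = 0 exactly:
[H+] = (−Ka + √(Ka² + 4·Ka·C₀))/2 = 1.59 × 10^-5 M
pH = −log[H+] = −log(1.59 × 10^-5) = 4.80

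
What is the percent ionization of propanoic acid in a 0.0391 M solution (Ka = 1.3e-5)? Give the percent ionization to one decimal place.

CH3CH2COOH ⇌ CH3CH2COO- + H+; let x = [H+] at equilibrium.
x ≈ √(Ka·C₀) = √(1.3 × 10^-5 × 0.0391) = 7.13 × 10^-4 M
% ionization = x/C₀ × 100% = 7.13 × 10^-4/0.0391 × 100% = 1.8%

1.8%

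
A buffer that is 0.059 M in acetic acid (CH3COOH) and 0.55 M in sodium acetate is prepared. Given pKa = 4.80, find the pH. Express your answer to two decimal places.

Using pH = pKa + log([base]/[acid]) with [base]/[acid] = 0.55/0.059:
pH = 4.80 + (+0.970) = 5.77

pH = 5.77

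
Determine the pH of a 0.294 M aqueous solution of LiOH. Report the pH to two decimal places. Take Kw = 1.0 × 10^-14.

LiOH is a strong base; [OH-] = 0.294 M.
pOH = -log(0.294) = 0.53
pH = 14.00 - 0.53 = 13.47

pH = 13.47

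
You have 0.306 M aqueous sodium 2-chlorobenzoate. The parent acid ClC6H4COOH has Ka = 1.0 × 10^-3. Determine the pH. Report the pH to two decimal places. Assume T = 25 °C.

ClC6H4COO- is the conjugate base of the weak acid ClC6H4COOH.
Kb = Kw/Ka = 1.0×10^-14 / 1.0 × 10^-3 = 1.00 × 10^-11
Kb = x²/(0.306 − x) = 1.00 × 10^-11
Assume x ≪ 0.306: x ≈ √(1.00 × 10^-11 × 0.306) = 1.75 × 10^-6 M
Check: 0.00057% ionized — well under 5%, approximation valid.
pOH = −log(1.75 × 10^-6) = 5.76; pH = 14.00 − 5.76 = 8.24

pH = 8.24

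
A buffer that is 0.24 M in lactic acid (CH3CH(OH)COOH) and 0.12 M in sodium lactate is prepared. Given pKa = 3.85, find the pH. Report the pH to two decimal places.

pH = pKa + log([A⁻]/[HA]) = 3.85 + log(0.12/0.24)
pH = 3.85 + (-0.301) = 3.55

pH = 3.55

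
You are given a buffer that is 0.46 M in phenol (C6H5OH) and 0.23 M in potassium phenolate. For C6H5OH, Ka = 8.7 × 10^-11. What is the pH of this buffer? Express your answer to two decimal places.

pKa = −log(8.7 × 10^-11) = 10.060
Henderson–Hasselbalch: pH = pKa + log([C6H5O-]/[C6H5OH]) = 10.060 + log(0.23/0.46)
pH = 10.060 + (-0.301) = 9.76

pH = 9.76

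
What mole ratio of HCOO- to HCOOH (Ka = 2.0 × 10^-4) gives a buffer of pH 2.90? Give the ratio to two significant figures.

ratio = 0.16

pKa = -log(2.0 × 10^-4) = 3.699
pH = pKa + log(r) ⇒ log(r) = 2.90 − 3.699 = -0.799
r = [HCOO-]/[HCOOH] = 10^(-0.799) = 0.159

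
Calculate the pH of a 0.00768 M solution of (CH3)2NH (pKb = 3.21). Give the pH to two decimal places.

(CH3)2NH + H2O ⇌ (CH3)2NH2+ + OH-
Kb = 10^(−3.21) = 6.17 × 10^-4
From the ICE table, Kb = x²/(0.00768 − x) = 6.17 × 10^-4.
Here C₀/Kb ≈ 12.4, so the small-x approximation fails. Use the quadratic:
x = [−0.000617 + √(0.000617² + 1.9e-05)]/2 = 1.89 × 10^-3 M
pOH = −log(1.89 × 10^-3) = 2.72; pH = 14.00 − 2.72 = 11.28

pH = 11.28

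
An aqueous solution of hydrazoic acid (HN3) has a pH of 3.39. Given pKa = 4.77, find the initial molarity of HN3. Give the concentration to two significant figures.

C₀ = 1.0 × 10^-2 M

[H+] = 10^(-3.39) = 4.07 × 10^-4 M = x
Ka = 10^(−4.77) = 1.70 × 10^-5
Ka = x²/(C₀ − x) ⇒ C₀ = x + x²/Ka
C₀ = 4.07 × 10^-4 + (4.07 × 10^-4)²/(1.70 × 10^-5) = 1.02 × 10^-2 M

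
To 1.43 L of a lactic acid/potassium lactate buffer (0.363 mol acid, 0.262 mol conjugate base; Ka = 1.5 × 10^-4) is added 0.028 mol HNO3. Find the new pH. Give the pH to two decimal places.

Added H+ converts CH3CH(OH)COO- to CH3CH(OH)COOH: CH3CH(OH)COOH → 0.391 mol, CH3CH(OH)COO- → 0.234 mol.
pKa = −log(1.5 × 10^-4) = 3.824
Henderson–Hasselbalch with mole ratio 0.234/0.391: pH = 3.824 + (-0.223)

pH = 3.60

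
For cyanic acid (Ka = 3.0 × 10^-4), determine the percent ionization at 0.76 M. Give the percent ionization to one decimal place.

HOCN ⇌ OCN- + H+; let x = [H+] at equilibrium.
x ≈ √(Ka·C₀) = √(3.0 × 10^-4 × 0.76) = 1.51 × 10^-2 M
Fraction ionized = 1.51 × 10^-2 / 0.76 = 0.0199 → 2.0%

2.0%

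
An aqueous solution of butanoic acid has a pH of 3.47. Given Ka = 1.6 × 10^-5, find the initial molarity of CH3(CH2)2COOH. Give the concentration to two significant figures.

C₀ = 7.5 × 10^-3 M

[H+] = 10^(-3.47) = 3.39 × 10^-4 M = x
Ka = x²/(C₀ − x) ⇒ C₀ = x + x²/Ka
C₀ = 3.39 × 10^-4 + (3.39 × 10^-4)²/(1.6 × 10^-5) = 7.52 × 10^-3 M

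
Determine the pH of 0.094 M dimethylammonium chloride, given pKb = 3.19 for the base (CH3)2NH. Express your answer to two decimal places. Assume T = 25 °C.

pH = 5.92

(CH3)2NH2+ is the conjugate acid of the weak base (CH3)2NH.
Kb = 10^(−3.19) = 6.46 × 10^-4
Ka = Kw/Kb = 1.0×10^-14 / 6.46 × 10^-4 = 1.55 × 10^-11
Ka = [H+]²/(0.094 − [H+]) = 1.55 × 10^-11
Neglecting [H+] in the denominator: [H+] = √(1.55 × 10^-11 × 0.094) = 1.21 × 10^-6 M
([H+]/C₀ = 0.0013% < 5%, so the approximation holds.)
pH = −log(1.21 × 10^-6) = 5.92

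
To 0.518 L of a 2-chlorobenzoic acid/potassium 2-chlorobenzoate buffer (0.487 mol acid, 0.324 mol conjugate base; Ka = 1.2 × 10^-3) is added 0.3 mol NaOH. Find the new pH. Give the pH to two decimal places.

pH = 3.44

OH- converts ClC6H4COOH to ClC6H4COO-: ClC6H4COOH → 0.187 mol, ClC6H4COO- → 0.624 mol.
pKa = −log(1.2 × 10^-3) = 2.921
Henderson–Hasselbalch with mole ratio 0.624/0.187: pH = 2.921 + (+0.523)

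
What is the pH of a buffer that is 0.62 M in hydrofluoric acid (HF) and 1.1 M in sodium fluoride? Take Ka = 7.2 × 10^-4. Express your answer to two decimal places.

pH = 3.39

pKa = −log(7.2 × 10^-4) = 3.143
pH = pKa + log([A⁻]/[HA]) = 3.143 + log(1.1/0.62)
pH = 3.143 + (+0.249) = 3.39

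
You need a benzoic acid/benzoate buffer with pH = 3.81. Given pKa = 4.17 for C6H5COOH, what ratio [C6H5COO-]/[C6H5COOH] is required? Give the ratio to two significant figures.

ratio = 0.44

pH = pKa + log(r) ⇒ log(r) = 3.81 − 4.17 = -0.36
r = [C6H5COO-]/[C6H5COOH] = 10^(-0.36) = 0.437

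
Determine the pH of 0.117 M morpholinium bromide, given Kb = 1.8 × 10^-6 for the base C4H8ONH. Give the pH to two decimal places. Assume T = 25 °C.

pH = 4.59

C4H8ONH2+ is the conjugate acid of the weak base C4H8ONH.
Ka = Kw/Kb = 1.0×10^-14 / 1.8 × 10^-6 = 5.56 × 10^-9
Let x = [H+] at equilibrium. Ka = x²/(0.117 − x).
Since Ka ≪ C₀, x ≈ √(Ka·C₀) = 2.55 × 10^-5 M.
Check: 0.022% ionized — well under 5%, approximation valid.
pH = −log(2.55 × 10^-5) = 4.59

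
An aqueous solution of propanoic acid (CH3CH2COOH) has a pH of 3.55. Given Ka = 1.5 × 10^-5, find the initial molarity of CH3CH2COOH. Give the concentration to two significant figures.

C₀ = 5.6 × 10^-3 M

[H+] = 10^(-3.55) = 2.82 × 10^-4 M = x
Ka = x²/(C₀ − x) ⇒ C₀ = x + x²/Ka
C₀ = 2.82 × 10^-4 + (2.82 × 10^-4)²/(1.5 × 10^-5) = 5.58 × 10^-3 M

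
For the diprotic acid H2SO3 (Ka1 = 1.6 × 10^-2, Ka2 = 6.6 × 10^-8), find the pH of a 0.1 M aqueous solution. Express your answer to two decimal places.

Since Ka1 ≫ Ka2, the first ionization dominates [H+].
Ka1 = x²/(0.1 − x) = 1.6 × 10^-2
Solving the quadratic: x = (−Ka1 + √(Ka1² + 4·Ka1·C₀))/2 = 3.28 × 10^-2 M
pH = −log(3.28 × 10^-2) = 1.48

pH = 1.48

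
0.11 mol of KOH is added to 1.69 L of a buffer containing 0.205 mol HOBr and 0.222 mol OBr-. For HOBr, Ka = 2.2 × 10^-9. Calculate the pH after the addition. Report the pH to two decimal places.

pH = 9.20

After neutralization: n(HOBr) = 0.095 mol, n(OBr-) = 0.332 mol.
pKa = −log(2.2 × 10^-9) = 8.658
pH = pKa + log(n_OBr-/n_HOBr) = 8.658 + log(0.332/0.095) = 8.658 + (+0.543)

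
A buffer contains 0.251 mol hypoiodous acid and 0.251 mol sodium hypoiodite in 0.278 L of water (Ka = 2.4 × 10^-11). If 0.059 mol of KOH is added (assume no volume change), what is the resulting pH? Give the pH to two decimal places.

pH = 10.83

After neutralization: n(HOI) = 0.192 mol, n(OI-) = 0.31 mol.
pKa = −log(2.4 × 10^-11) = 10.620
Henderson–Hasselbalch with mole ratio 0.31/0.192: pH = 10.620 + (+0.208)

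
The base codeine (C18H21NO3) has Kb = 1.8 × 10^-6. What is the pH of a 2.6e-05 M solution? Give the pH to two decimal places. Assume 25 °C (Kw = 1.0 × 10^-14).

pH = 8.78

C18H21NO3 + H2O ⇌ C18H22NO3+ + OH-
Kb = x²/(2.6e-05 − x) = 1.8 × 10^-6
The 5% rule fails; solving x² + Kb·x − Kb·C₀ = 0 exactly:
x = [−1.8e-06 + √(1.8e-06² + 1.87e-10)]/2 = 6.00 × 10^-6 M
pOH = −log(6.00 × 10^-6) = 5.22; pH = 14.00 − 5.22 = 8.78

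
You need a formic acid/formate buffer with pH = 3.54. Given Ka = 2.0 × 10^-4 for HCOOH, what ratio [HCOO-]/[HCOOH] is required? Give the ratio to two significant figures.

ratio = 0.69

pKa = -log(2.0 × 10^-4) = 3.699
pH = pKa + log(r) ⇒ log(r) = 3.54 − 3.699 = -0.159
r = [HCOO-]/[HCOOH] = 10^(-0.159) = 0.693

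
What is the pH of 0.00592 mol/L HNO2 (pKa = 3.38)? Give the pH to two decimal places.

pH = 2.86

HNO2 ⇌ NO2- + H+
Ka = 10^(−3.38) = 4.17 × 10^-4
From the ICE table, Ka = [H+]²/(0.00592 − [H+]) = 4.17 × 10^-4.
[H+] is not negligible relative to C₀; solve [H+]² + 0.000417·[H+] − 2.47e-06 = 0.
[H+] = [−0.000417 + √(0.000417² + 9.87e-06)]/2 = 1.38 × 10^-3 M
pH = −log(1.38 × 10^-3) = 2.86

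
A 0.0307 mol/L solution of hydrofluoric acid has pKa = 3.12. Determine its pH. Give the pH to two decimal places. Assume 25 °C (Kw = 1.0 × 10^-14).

HF ⇌ F- + H+
Ka = 10^(−3.12) = 7.59 × 10^-4
Let x = [H+] at equilibrium. Ka = x²/(0.0307 − x).
x is not negligible relative to C₀; solve x² + 0.000759·x − 2.33e-05 = 0.
x = [−0.000759 + √(0.000759² + 9.32e-05)]/2 = 4.46 × 10^-3 M
pH = −log(4.46 × 10^-3) = 2.35

pH = 2.35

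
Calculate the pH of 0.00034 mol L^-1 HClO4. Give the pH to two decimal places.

pH = 3.47

HClO4 is a strong acid and dissociates completely, so [H+] = 0.00034 M.
pH = -log(0.00034) = 3.47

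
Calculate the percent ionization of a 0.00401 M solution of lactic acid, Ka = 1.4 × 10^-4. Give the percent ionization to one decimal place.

CH3CH(OH)COOH ⇌ CH3CH(OH)COO- + H+; let x = [H+] at equilibrium.
Ka = x²/(C₀ − x); solving the quadratic gives x = 6.83 × 10^-4 M.
% ionization = x/C₀ × 100% = 6.83 × 10^-4/0.00401 × 100% = 17.0%

17.0%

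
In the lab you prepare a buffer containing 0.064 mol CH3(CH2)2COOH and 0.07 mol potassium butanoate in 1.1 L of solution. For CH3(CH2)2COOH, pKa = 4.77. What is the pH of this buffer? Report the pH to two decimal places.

pH = 4.81

Henderson–Hasselbalch: pH = pKa + log([CH3(CH2)2COO-]/[CH3(CH2)2COOH]) = 4.77 + log(0.07/0.064)
pH = 4.77 + (+0.039) = 4.81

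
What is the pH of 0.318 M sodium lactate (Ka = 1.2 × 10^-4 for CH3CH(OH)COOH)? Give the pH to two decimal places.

pH = 8.71

CH3CH(OH)COO- is the conjugate base of the weak acid CH3CH(OH)COOH.
Kb = Kw/Ka = 1.0×10^-14 / 1.2 × 10^-4 = 8.33 × 10^-11
From the ICE table, Kb = [OH-]²/(0.318 − [OH-]) = 8.33 × 10^-11.
Neglecting [OH-] in the denominator: [OH-] = √(8.33 × 10^-11 × 0.318) = 5.15 × 10^-6 M
Check: 0.0016% ionized — well under 5%, approximation valid.
pOH = −log(5.15 × 10^-6) = 5.29; pH = 14.00 − 5.29 = 8.71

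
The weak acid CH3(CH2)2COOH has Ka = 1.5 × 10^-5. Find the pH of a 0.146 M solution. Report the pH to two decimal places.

pH = 2.83

CH3(CH2)2COOH ⇌ CH3(CH2)2COO- + H+
Let x = [H+] at equilibrium. Ka = x²/(0.146 − x).
Since Ka ≪ C₀, x ≈ √(Ka·C₀) = 1.48 × 10^-3 M.
Check: 1% ionized — well under 5%, approximation valid.
pH = −log(1.48 × 10^-3) = 2.83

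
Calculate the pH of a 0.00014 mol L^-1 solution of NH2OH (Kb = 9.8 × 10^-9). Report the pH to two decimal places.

pH = 8.07

NH2OH + H2O ⇌ NH3OH+ + OH-
Let x = [OH-] at equilibrium. Kb = x²/(0.00014 − x).
Assume x ≪ 0.00014: x ≈ √(9.8 × 10^-9 × 0.00014) = 1.17 × 10^-6 M
Check: 0.84% ionized — well under 5%, approximation valid.
pOH = 5.93, so pH = 14.00 − pOH = 8.07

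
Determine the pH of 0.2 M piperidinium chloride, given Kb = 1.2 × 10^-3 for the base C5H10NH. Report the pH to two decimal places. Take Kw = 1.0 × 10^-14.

pH = 5.89

C5H10NH2+ is the conjugate acid of the weak base C5H10NH.
Ka = Kw/Kb = 1.0×10^-14 / 1.2 × 10^-3 = 8.33 × 10^-12
From the ICE table, Ka = [H+]²/(0.2 − [H+]) = 8.33 × 10^-12.
Assume [H+] ≪ 0.2: [H+] ≈ √(8.33 × 10^-12 × 0.2) = 1.29 × 10^-6 M
Check: 0.00065% ionized — well under 5%, approximation valid.
pH = −log(1.29 × 10^-6) = 5.89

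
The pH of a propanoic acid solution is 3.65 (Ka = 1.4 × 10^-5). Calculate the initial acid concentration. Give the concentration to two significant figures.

C₀ = 3.8 × 10^-3 M

[H+] = 10^(-3.65) = 2.24 × 10^-4 M = x
Ka = x²/(C₀ − x) ⇒ C₀ = x + x²/Ka
C₀ = 2.24 × 10^-4 + (2.24 × 10^-4)²/(1.4 × 10^-5) = 3.81 × 10^-3 M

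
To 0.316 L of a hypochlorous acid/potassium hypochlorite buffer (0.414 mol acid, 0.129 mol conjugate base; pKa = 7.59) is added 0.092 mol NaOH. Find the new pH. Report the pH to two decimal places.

pH = 7.43

After neutralization: n(HOCl) = 0.322 mol, n(OCl-) = 0.221 mol.
pH = pKa + log(n_OCl-/n_HOCl) = 7.59 + log(0.221/0.322) = 7.59 + (-0.163)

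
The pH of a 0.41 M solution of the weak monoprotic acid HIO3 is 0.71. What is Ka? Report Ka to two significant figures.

[H+] = 10^(-0.71) = 1.95 × 10^-1 M
At equilibrium [HA] = 0.41 − 1.95 × 10^-1 = 2.15 × 10^-1 M
Ka = [H+][A-]/[HA] = (1.95 × 10^-1)² / 2.15 × 10^-1 = 1.8 × 10^-1

Ka = 1.8 × 10^-1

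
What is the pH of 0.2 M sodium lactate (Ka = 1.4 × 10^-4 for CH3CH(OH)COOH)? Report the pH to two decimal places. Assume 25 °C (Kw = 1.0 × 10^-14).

CH3CH(OH)COO- is the conjugate base of the weak acid CH3CH(OH)COOH.
Kb = Kw/Ka = 1.0×10^-14 / 1.4 × 10^-4 = 7.14 × 10^-11
Let x = [OH-] at equilibrium. Kb = x²/(0.2 − x).
Assume x ≪ 0.2: x ≈ √(7.14 × 10^-11 × 0.2) = 3.78 × 10^-6 M
pOH = −log(3.78 × 10^-6) = 5.42; pH = 14.00 − 5.42 = 8.58

pH = 8.58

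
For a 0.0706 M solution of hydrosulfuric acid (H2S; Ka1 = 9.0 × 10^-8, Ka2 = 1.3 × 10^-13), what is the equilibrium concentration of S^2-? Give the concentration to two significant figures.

1.3 × 10^-13 M

First ionization gives [H+] ≈ [HS-] = 7.97 × 10^-5 M.
Second step: Ka2 = [H+][S^2-]/[HS-] ≈ [S^2-] (since [H+] ≈ [HS-]).
So [S^2-] ≈ Ka2.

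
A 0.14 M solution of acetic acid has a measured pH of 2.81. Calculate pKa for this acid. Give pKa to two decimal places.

[H+] = 10^(-2.81) = 1.55 × 10^-3 M
At equilibrium [HA] = 0.14 − 1.55 × 10^-3 = 1.38 × 10^-1 M
Ka = [H+][A-]/[HA] = (1.55 × 10^-3)² / 1.38 × 10^-1 = 1.74 × 10^-5
pKa = -log(1.74 × 10^-5) = 4.76

pKa = 4.76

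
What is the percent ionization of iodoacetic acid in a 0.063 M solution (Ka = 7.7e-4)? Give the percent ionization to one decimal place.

10.5%

ICH2COOH ⇌ ICH2COO- + H+; let x = [H+] at equilibrium.
Ka = x²/(C₀ − x); solving the quadratic gives x = 6.59 × 10^-3 M.
Fraction ionized = 6.59 × 10^-3 / 0.063 = 0.1046 → 10.5%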